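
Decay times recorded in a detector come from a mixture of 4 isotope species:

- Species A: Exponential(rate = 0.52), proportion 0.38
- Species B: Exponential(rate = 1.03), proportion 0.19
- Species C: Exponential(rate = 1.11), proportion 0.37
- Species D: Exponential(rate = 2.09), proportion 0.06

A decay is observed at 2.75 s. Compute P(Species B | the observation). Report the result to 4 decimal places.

0.1465

P(component k | x) = w_k·f_k(x) / marginal(x), where marginal(x) = Σ_j w_j·f_j(x).
Evaluate each component's likelihood at the observed value:
  f_A = 0.52·e^(−0.52·2.75) = 0.52·e^(−1.4300) = 0.124441
  f_B = 1.03·e^(−1.03·2.75) = 1.03·e^(−2.8325) = 0.0606315
  f_C = 1.11·e^(−1.11·2.75) = 1.11·e^(−3.0525) = 0.0524371
  f_D = 2.09·e^(−2.09·2.75) = 2.09·e^(−5.7475) = 0.00666866
Multiply by the mixture weights:
  w_A·f_A = 0.38 × 0.124441 = 0.0472874
  w_B·f_B = 0.19 × 0.0606315 = 0.01152
  w_C·f_C = 0.37 × 0.0524371 = 0.0194017
  w_D·f_D = 0.06 × 0.00666866 = 0.00040012
Sum: 0.0472874 + 0.01152 + 0.0194017 + 0.00040012 = 0.0786093
P(Species B | data) = 0.01152 / 0.0786093 ≈ 0.1465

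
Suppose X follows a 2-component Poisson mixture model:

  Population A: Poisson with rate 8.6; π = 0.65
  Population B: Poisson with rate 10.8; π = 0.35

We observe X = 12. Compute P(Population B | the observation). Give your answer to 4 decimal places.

P(component k | x) = w_k·f_k(x) / marginal(x), where marginal(x) = Σ_j w_j·f_j(x).
Component likelihoods at x = 12:
  p_A = 0.0629089
  p_B = 0.107243
Prior × likelihood for each component:
  w_A·p_A = 0.65 × 0.0629089 = 0.0408908
  w_B·p_B = 0.35 × 0.107243 = 0.0375349
Normaliser: 0.0408908 + 0.0375349 = 0.0784257
P(Population B | the observation) = 0.0375349 / 0.0784257 ≈ 0.4786

0.4786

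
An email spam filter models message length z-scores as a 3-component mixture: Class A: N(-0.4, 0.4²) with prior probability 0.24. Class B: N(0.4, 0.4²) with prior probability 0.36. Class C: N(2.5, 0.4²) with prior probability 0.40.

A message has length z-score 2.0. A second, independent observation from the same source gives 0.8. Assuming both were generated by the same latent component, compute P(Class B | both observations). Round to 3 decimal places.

0.770

Apply Bayes' rule: the posterior for each component is proportional to its prior times its likelihood at x.
Since both observations come from the same component, the likelihood for component k is f_k(x₁)·f_k(x₂).
  L_A = [1.51897e-08] × [0.0110796] = 1.68296e-10
  L_B = [0.000334576] × [0.604927] = 0.000202394
  L_C = [0.456623] × [0.000119297] = 5.44735e-05
Weight by the priors:
  w_A·L_A = 0.24 × 1.68296e-10 = 4.03911e-11
  w_B·L_B = 0.36 × 0.000202394 = 7.28617e-05
  w_C·L_C = 0.40 × 5.44735e-05 = 2.17894e-05
Sum: 4.03911e-11 + 7.28617e-05 + 2.17894e-05 = 9.46512e-05
So the posterior for Class B is 7.28617e-05 / 9.46512e-05 ≈ 0.770.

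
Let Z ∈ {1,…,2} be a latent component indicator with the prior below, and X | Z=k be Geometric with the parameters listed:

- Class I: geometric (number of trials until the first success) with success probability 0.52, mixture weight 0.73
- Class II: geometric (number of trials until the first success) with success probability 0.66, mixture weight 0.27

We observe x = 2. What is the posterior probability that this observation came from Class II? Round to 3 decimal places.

Posterior ∝ prior × likelihood, so P(k | x) ∝ P(Z=k) f_k(x); normalise over all components.
Evaluate each component's likelihood at the observed value:
  f_I = 0.52·(1−0.52)^1 = 0.52·0.48 = 0.2496
  f_II = 0.66·(1−0.66)^1 = 0.66·0.34 = 0.2244
Weight by the priors:
  P(Z=I)·f_I = 0.73 × 0.2496 = 0.182208
  P(Z=II)·f_II = 0.27 × 0.2244 = 0.060588
Evidence: 0.182208 + 0.060588 = 0.242796
P(Class II | data) = 0.060588 / 0.242796 ≈ 0.250

0.250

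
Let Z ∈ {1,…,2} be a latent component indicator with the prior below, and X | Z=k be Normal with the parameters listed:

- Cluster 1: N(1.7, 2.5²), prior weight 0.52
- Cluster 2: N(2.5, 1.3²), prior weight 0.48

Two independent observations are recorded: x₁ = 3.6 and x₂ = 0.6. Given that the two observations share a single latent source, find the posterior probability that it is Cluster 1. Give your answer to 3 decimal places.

0.453

Apply Bayes' rule: the posterior for each component is proportional to its prior times its likelihood at x.
Since both observations come from the same component, the likelihood for component k is f_k(x₁)·f_k(x₂).
  p_1 = [0.119549] × [0.144854] = 0.0173171
  p_2 = [0.214533] × [0.105468] = 0.0226263
Prior × likelihood for each component:
  π_1·p_1 = 0.52 × 0.0173171 = 0.00900491
  π_2·p_2 = 0.48 × 0.0226263 = 0.0108606
Sum: 0.00900491 + 0.0108606 = 0.0198656
P(Cluster 1 | data) ≈ 0.453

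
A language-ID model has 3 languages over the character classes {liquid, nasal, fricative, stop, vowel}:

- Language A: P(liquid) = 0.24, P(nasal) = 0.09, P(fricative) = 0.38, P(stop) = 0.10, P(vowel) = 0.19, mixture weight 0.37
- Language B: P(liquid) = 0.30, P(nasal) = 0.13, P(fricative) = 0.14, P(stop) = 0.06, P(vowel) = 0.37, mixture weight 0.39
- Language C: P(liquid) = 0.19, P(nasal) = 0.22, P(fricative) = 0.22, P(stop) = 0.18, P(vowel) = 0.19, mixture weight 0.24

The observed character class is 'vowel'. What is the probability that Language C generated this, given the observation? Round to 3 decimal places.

By Bayes' theorem, P(k | x) = π_k f_k(x) / Σ_j π_j f_j(x).
Evaluate each component's likelihood at the observed value:
  f_A = P(vowel | comp) = 0.19
  f_B = P(vowel | comp) = 0.37
  f_C = P(vowel | comp) = 0.19
Unnormalised posteriors:
  π_A·f_A = 0.37 × 0.19 = 0.0703
  π_B·f_B = 0.39 × 0.37 = 0.1443
  π_C·f_C = 0.24 × 0.19 = 0.0456
Marginal: 0.0703 + 0.1443 + 0.0456 = 0.2602
Responsibility of Language C: 0.0456 / 0.2602 ≈ 0.175

0.175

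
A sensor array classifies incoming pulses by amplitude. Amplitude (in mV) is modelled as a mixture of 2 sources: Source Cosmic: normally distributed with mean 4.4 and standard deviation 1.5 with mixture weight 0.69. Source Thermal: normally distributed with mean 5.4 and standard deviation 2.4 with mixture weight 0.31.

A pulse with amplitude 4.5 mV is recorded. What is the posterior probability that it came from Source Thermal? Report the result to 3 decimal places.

By Bayes' theorem, P(k | x) = π_k f_k(x) / Σ_j π_j f_j(x).
Evaluate each component's likelihood at the observed value:
  p_Cosmic = 0.265371
  p_Thermal = 0.15494
Unnormalised posteriors:
  π_Cosmic·p_Cosmic = 0.69 × 0.265371 = 0.183106
  π_Thermal·p_Thermal = 0.31 × 0.15494 = 0.0480313
Marginal: 0.183106 + 0.0480313 = 0.231137
P(Source Thermal | data) = 0.0480313 / 0.231137 ≈ 0.208

0.208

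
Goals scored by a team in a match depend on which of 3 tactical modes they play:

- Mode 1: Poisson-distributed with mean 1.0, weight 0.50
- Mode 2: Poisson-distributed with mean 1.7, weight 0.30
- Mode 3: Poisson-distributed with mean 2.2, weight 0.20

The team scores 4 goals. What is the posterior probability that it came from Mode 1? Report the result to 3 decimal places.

0.158

The responsibility of component k is P(Z=k) f_k(x) divided by Σ_j P(Z=j) f_j(x).
Poisson probabilities:
  L_1 = e^(−1.0)·1.0^4/4! = 0.0153283
  L_2 = e^(−1.7)·1.7^4/4! = 0.0635746
  L_3 = e^(−2.2)·2.2^4/4! = 0.108151
Weight by the priors:
  P(Z=1)·L_1 = 0.50 × 0.0153283 = 0.00766416
  P(Z=2)·L_2 = 0.30 × 0.0635746 = 0.0190724
  P(Z=3)·L_3 = 0.20 × 0.108151 = 0.0216303
Evidence: 0.00766416 + 0.0190724 + 0.0216303 = 0.0483668
P(Mode 1 | data) = 0.00766416 / 0.0483668 ≈ 0.158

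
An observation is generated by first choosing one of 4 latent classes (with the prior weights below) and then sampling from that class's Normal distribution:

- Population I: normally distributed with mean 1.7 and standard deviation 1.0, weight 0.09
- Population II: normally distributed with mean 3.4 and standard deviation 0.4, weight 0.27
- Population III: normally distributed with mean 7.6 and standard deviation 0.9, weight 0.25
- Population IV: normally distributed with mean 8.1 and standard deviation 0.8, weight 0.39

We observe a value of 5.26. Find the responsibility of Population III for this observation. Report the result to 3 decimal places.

Apply Bayes' rule: the posterior for each component is proportional to its prior times its likelihood at x.
Normal densities:
  f_I = 0.000706111
  f_II = 2.0118e-05
  f_III = 0.0150922
  f_IV = 0.000914581
Multiply by the mixture weights:
  P(Z=I)·f_I = 0.09 × 0.000706111 = 6.355e-05
  P(Z=II)·f_II = 0.27 × 2.0118e-05 = 5.43185e-06
  P(Z=III)·f_III = 0.25 × 0.0150922 = 0.00377305
  P(Z=IV)·f_IV = 0.39 × 0.000914581 = 0.000356686
Marginal: 6.355e-05 + 5.43185e-06 + 0.00377305 + 0.000356686 = 0.00419872
So the posterior for Population III is 0.00377305 / 0.00419872 ≈ 0.899.

0.899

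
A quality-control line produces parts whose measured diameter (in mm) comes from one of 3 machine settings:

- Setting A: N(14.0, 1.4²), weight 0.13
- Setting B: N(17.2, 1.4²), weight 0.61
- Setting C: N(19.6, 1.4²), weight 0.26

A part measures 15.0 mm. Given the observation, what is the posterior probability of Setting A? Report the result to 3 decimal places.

By Bayes' theorem, P(k | x) = π_k f_k(x) / Σ_j π_j f_j(x).
Component likelihoods at x = 15.0 mm:
  f_A = (1/(1.4·√(2π)))·exp(−(15.0−14.0)²/(2·1.4²)) = 0.284959·exp(-0.25510) = 0.220797
  f_B = (1/(1.4·√(2π)))·exp(−(15.0−17.2)²/(2·1.4²)) = 0.284959·exp(-1.23469) = 0.0829013
  f_C = (1/(1.4·√(2π)))·exp(−(15.0−19.6)²/(2·1.4²)) = 0.284959·exp(-5.39796) = 0.00128967
Prior × likelihood for each component:
  π_A·f_A = 0.13 × 0.220797 = 0.0287036
  π_B·f_B = 0.61 × 0.0829013 = 0.0505698
  π_C·f_C = 0.26 × 0.00128967 = 0.000335314
Evidence: 0.0287036 + 0.0505698 + 0.000335314 = 0.0796087
So the posterior for Setting A is 0.0287036 / 0.0796087 ≈ 0.361.

0.361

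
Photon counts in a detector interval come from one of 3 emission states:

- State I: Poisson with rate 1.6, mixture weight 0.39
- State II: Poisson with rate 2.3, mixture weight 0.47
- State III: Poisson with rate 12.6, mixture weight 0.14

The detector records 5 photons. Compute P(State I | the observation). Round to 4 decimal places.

Posterior ∝ prior × likelihood, so P(k | x) ∝ π_k f_k(x); normalise over all components.
Evaluate each component's likelihood at the observed value:
  f_I = 0.017642
  f_II = 0.053775
  f_III = 0.00892403
Weight by the priors:
  π_I·f_I = 0.39 × 0.017642 = 0.00688037
  π_II·f_II = 0.47 × 0.053775 = 0.0252743
  π_III·f_III = 0.14 × 0.00892403 = 0.00124936
Denominator: 0.00688037 + 0.0252743 + 0.00124936 = 0.033404
P(State I | x) ≈ 0.2060

0.2060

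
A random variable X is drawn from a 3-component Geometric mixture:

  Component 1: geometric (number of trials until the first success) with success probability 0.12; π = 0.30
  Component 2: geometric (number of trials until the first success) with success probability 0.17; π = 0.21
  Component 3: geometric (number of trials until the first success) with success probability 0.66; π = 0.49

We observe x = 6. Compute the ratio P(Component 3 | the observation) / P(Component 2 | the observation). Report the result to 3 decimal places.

0.104

Only the two components matter; the odds are (P(Z=i) f_i(x)) / (P(Z=j) f_j(x)).
Geometric probabilities:
  f_1 = 0.12·(1−0.12)^5 = 0.12·0.527732 = 0.0633278
  f_2 = 0.17·(1−0.17)^5 = 0.17·0.393904 = 0.0669637
  f_3 = 0.66·(1−0.66)^5 = 0.66·0.00454354 = 0.00299874
Posterior odds = (P(Z=3)·f_3) / (P(Z=2)·f_2) = (0.49·0.00299874) / (0.21·0.0669637) = 0.00146938 / 0.0140624 ≈ 0.104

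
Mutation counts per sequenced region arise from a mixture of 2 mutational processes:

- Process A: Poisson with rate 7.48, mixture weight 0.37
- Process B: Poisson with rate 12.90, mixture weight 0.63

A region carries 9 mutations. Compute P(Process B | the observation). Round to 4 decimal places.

0.5043

Apply Bayes' rule: the posterior for each component is proportional to its prior times its likelihood at x.
Poisson probabilities:
  L_A = e^(−7.48)·7.48^9/9! = 0.11398
  L_B = e^(−12.90)·12.90^9/9! = 0.0680998
Unnormalised posteriors:
  w_A·L_A = 0.37 × 0.11398 = 0.0421726
  w_B·L_B = 0.63 × 0.0680998 = 0.0429028
Sum: 0.0421726 + 0.0429028 = 0.0850754
So the posterior for Process B is 0.0429028 / 0.0850754 ≈ 0.5043.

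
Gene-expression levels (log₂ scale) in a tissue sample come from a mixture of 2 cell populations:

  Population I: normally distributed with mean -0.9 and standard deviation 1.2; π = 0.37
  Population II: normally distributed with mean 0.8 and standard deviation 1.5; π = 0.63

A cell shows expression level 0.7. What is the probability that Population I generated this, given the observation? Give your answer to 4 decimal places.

0.2322

The responsibility of component k is π_k f_k(x) divided by Σ_j π_j f_j(x).
Evaluate each component's likelihood at the observed value:
  L_I = 0.136675
  L_II = 0.265371
Weight by the priors:
  π_I·L_I = 0.37 × 0.136675 = 0.0505698
  π_II·L_II = 0.63 × 0.265371 = 0.167184
Denominator: 0.0505698 + 0.167184 = 0.217754
P(Population I | 0.7) ≈ 0.2322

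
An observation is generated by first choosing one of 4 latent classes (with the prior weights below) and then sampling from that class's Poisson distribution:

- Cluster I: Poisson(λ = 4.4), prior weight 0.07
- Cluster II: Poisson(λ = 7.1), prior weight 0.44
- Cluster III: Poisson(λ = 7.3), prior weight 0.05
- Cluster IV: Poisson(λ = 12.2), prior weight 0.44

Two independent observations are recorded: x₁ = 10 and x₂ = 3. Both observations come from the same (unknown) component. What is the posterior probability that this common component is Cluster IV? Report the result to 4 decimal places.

By Bayes' theorem, P(k | x) = P(Z=k) f_k(x) / Σ_j P(Z=j) f_j(x).
Since both observations come from the same component, the likelihood for component k is f_k(x₁)·f_k(x₂).
  f_I = [e^(−4.4)·4.4^10/10! = 0.0092017] × [0.174305] = 0.00160391
  f_II = [e^(−7.1)·7.1^10/10! = 0.0740167] × [0.049219] = 0.00364303
  f_III = [e^(−7.3)·7.3^10/10! = 0.0800048] × [0.0437993] = 0.00350416
  f_IV = [e^(−12.2)·12.2^10/10! = 0.101261] × [0.00152242] = 0.000154162
Multiply by the mixture weights:
  P(Z=I)·f_I = 0.07 × 0.00160391 = 0.000112273
  P(Z=II)·f_II = 0.44 × 0.00364303 = 0.00160293
  P(Z=III)·f_III = 0.05 × 0.00350416 = 0.000175208
  P(Z=IV)·f_IV = 0.44 × 0.000154162 = 6.78314e-05
Marginal: 0.000112273 + 0.00160293 + 0.000175208 + 6.78314e-05 = 0.00195825
So the posterior for Cluster IV is 6.78314e-05 / 0.00195825 ≈ 0.0346.

0.0346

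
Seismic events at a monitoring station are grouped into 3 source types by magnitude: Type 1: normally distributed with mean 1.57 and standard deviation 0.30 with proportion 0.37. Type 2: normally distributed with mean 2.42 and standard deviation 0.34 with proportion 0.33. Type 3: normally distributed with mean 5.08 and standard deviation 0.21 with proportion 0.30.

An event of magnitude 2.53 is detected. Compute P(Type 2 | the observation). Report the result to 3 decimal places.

0.992

Apply Bayes' rule: the posterior for each component is proportional to its prior times its likelihood at x.
Evaluate each component's likelihood at the observed value:
  L_1 = 0.00794696
  L_2 = 1.11353
  L_3 = 1.82201e-32
Multiply by the mixture weights:
  P(Z=1)·L_1 = 0.37 × 0.00794696 = 0.00294038
  P(Z=2)·L_2 = 0.33 × 1.11353 = 0.367465
  P(Z=3)·L_3 = 0.30 × 1.82201e-32 = 5.46604e-33
Evidence: 0.00294038 + 0.367465 + 5.46604e-33 = 0.370405
P(Type 2 | 2.53) = 0.367465 / 0.370405 ≈ 0.992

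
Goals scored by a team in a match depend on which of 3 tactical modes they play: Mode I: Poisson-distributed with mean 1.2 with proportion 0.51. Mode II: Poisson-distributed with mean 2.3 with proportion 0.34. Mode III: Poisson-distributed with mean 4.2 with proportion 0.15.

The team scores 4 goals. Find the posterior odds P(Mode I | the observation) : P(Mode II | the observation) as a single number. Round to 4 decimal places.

0.3339

Only the two components matter; the odds are (w_i f_i(x)) / (w_j f_j(x)).
Poisson probabilities:
  L_I = e^(−1.2)·1.2^4/4! = 0.0260232
  L_II = e^(−2.3)·2.3^4/4! = 0.116902
  L_III = e^(−4.2)·4.2^4/4! = 0.194424
0.0132718 / 0.0397468 ≈ 0.3339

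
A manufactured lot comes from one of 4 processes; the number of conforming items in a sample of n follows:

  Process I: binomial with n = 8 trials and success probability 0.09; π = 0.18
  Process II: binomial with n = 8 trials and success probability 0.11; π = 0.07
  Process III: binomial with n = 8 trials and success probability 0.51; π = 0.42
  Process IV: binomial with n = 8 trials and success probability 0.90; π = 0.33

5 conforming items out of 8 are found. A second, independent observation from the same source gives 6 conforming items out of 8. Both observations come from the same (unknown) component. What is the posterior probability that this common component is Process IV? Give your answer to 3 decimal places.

0.126

By Bayes' theorem, P(k | x) = π_k f_k(x) / Σ_j π_j f_j(x).
Since both observations come from the same component, the likelihood for component k is f_k(x₁)·f_k(x₂).
  f_I = [0.000249187] × [1.23224e-05] = 3.07058e-09
  f_II = [0.000635801] × [3.92911e-05] = 2.49813e-08
  f_III = [0.227315] × [0.118296] = 0.0268905
  f_IV = [0.0330674] × [0.148803] = 0.00492055
Unnormalised posteriors:
  π_I·f_I = 0.18 × 3.07058e-09 = 5.52705e-10
  π_II·f_II = 0.07 × 2.49813e-08 = 1.74869e-09
  π_III·f_III = 0.42 × 0.0268905 = 0.011294
  π_IV·f_IV = 0.33 × 0.00492055 = 0.00162378
Normaliser: 5.52705e-10 + 1.74869e-09 + 0.011294 + 0.00162378 = 0.0129178
So the posterior for Process IV is 0.00162378 / 0.0129178 ≈ 0.126.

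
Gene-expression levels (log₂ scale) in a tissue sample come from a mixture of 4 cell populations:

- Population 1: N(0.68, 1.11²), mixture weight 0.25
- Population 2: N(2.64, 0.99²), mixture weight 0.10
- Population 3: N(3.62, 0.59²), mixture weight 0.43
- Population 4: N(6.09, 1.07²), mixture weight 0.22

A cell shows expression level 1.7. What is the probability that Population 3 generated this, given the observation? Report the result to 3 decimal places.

By Bayes' theorem, P(k | x) = w_k f_k(x) / Σ_j w_j f_j(x).
Normal densities:
  f_1 = 0.235627
  f_2 = 0.256748
  f_3 = 0.003392
  f_4 = 8.24683e-05
Multiply by the mixture weights:
  w_1·f_1 = 0.25 × 0.235627 = 0.0589068
  w_2·f_2 = 0.10 × 0.256748 = 0.0256748
  w_3·f_3 = 0.43 × 0.003392 = 0.00145856
  w_4·f_4 = 0.22 × 8.24683e-05 = 1.8143e-05
Denominator: 0.0589068 + 0.0256748 + 0.00145856 + 1.8143e-05 = 0.0860583
P(Population 3 | 1.7) ≈ 0.017

0.017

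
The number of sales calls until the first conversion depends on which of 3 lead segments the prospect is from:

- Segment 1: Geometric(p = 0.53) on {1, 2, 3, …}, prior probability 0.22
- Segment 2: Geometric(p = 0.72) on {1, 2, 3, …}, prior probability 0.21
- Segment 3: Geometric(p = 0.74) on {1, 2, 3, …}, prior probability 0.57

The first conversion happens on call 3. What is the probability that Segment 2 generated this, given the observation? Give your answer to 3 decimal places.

Posterior ∝ prior × likelihood, so P(k | x) ∝ π_k f_k(x); normalise over all components.
Evaluate each component's likelihood at the observed value:
  p_1 = 0.117077
  p_2 = 0.056448
  p_3 = 0.050024
Prior × likelihood for each component:
  π_1·p_1 = 0.22 × 0.117077 = 0.0257569
  π_2·p_2 = 0.21 × 0.056448 = 0.0118541
  π_3·p_3 = 0.57 × 0.050024 = 0.0285137
Evidence: 0.0257569 + 0.0118541 + 0.0285137 = 0.0661247
Responsibility of Segment 2: 0.0118541 / 0.0661247 ≈ 0.179

0.179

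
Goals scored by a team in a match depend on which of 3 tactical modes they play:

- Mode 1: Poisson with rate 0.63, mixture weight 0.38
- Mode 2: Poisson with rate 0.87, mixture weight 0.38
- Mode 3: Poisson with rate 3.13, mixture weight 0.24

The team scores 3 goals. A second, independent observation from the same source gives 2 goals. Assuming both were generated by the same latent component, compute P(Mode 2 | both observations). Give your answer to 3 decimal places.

The responsibility of component k is π_k f_k(x) divided by Σ_j π_j f_j(x).
Since both observations come from the same component, the likelihood for component k is f_k(x₁)·f_k(x₂).
  f_1 = [e^(−0.63)·0.63^3/3! = 0.0221955] × [0.105693] = 0.00234591
  f_2 = [e^(−0.87)·0.87^3/3! = 0.0459801] × [0.158552] = 0.00729025
  f_3 = [e^(−3.13)·3.13^3/3! = 0.223429] × [0.214149] = 0.0478473
Unnormalised posteriors:
  π_1·f_1 = 0.38 × 0.00234591 = 0.000891444
  π_2·f_2 = 0.38 × 0.00729025 = 0.0027703
  π_3·f_3 = 0.24 × 0.0478473 = 0.0114833
Sum: 0.000891444 + 0.0027703 + 0.0114833 = 0.0151451
P(Mode 2 | data) ≈ 0.183

0.183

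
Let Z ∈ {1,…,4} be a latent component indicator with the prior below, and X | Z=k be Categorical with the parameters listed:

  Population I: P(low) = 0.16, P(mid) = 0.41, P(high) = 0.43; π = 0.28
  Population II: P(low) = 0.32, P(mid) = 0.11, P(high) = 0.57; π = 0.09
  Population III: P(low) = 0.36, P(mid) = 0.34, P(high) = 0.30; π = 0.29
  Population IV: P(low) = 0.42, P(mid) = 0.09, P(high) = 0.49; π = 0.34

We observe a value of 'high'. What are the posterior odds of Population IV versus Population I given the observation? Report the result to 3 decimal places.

1.384

Only the two components matter; the odds are (π_i f_i(x)) / (π_j f_j(x)).
Component likelihoods at x = 'high':
  L_I = P(high | comp) = 0.43
  L_II = P(high | comp) = 0.57
  L_III = P(high | comp) = 0.30
  L_IV = P(high | comp) = 0.49
Posterior odds = (π_IV·L_IV) / (π_I·L_I) = (0.34·0.49) / (0.28·0.43) = 0.1666 / 0.1204 ≈ 1.384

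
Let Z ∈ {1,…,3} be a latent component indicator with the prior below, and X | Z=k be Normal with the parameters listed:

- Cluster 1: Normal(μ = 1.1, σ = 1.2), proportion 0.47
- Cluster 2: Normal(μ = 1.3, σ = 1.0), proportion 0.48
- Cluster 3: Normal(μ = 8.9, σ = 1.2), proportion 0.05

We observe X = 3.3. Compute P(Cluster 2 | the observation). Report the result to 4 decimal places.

0.4710

P(component k | x) = π_k·f_k(x) / marginal(x), where marginal(x) = Σ_j π_j·f_j(x).
Component likelihoods at x = 3.3:
  f_1 = (1/(1.2·√(2π)))·exp(−(3.3−1.1)²/(2·1.2²)) = 0.332452·exp(-1.68056) = 0.061926
  f_2 = (1/(1.0·√(2π)))·exp(−(3.3−1.3)²/(2·1.0²)) = 0.398942·exp(-2.00000) = 0.053991
  f_3 = (1/(1.2·√(2π)))·exp(−(3.3−8.9)²/(2·1.2²)) = 0.332452·exp(-10.88889) = 6.20504e-06
Weight by the priors:
  π_1·f_1 = 0.47 × 0.061926 = 0.0291052
  π_2·f_2 = 0.48 × 0.053991 = 0.0259157
  π_3·f_3 = 0.05 × 6.20504e-06 = 3.10252e-07
Sum: 0.0291052 + 0.0259157 + 3.10252e-07 = 0.0550212
P(Cluster 2 | the observation) = 0.0259157 / 0.0550212 ≈ 0.4710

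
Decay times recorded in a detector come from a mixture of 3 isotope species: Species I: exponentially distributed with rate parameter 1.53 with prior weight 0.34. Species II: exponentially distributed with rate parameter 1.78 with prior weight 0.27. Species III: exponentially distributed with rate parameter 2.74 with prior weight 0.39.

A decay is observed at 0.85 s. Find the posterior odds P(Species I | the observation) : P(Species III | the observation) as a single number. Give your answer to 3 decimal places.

1.362

Since P(k|x) ∝ w_k f_k(x), the posterior odds are w_i f_i(x) / (w_j f_j(x)).
Component likelihoods at x = 0.85 s:
  p_I = 0.416765
  p_II = 0.392042
  p_III = 0.266857
Posterior odds = (w_I·p_I) / (w_III·p_III) = (0.34·0.416765) / (0.39·0.266857) = 0.1417 / 0.104074 ≈ 1.362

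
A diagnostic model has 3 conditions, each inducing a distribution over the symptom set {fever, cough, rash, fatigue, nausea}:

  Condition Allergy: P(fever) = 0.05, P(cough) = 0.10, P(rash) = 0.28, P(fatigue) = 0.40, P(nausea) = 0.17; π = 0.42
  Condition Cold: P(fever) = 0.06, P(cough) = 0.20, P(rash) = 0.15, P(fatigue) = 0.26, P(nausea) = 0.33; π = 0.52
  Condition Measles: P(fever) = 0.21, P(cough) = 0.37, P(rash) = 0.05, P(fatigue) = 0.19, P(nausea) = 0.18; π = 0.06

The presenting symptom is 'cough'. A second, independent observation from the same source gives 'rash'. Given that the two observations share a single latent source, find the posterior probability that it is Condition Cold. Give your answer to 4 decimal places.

Posterior ∝ prior × likelihood, so P(k | x) ∝ P(Z=k) f_k(x); normalise over all components.
Since both observations come from the same component, the likelihood for component k is f_k(x₁)·f_k(x₂).
  L_Allergy = [P(cough | comp) = 0.10] × [0.28] = 0.028
  L_Cold = [P(cough | comp) = 0.20] × [0.15] = 0.03
  L_Measles = [P(cough | comp) = 0.37] × [0.05] = 0.0185
Unnormalised posteriors:
  P(Z=Allergy)·L_Allergy = 0.42 × 0.028 = 0.01176
  P(Z=Cold)·L_Cold = 0.52 × 0.03 = 0.0156
  P(Z=Measles)·L_Measles = 0.06 × 0.0185 = 0.00111
Denominator: 0.01176 + 0.0156 + 0.00111 = 0.02847
P(Condition Cold | data) = 0.0156 / 0.02847 ≈ 0.5479

0.5479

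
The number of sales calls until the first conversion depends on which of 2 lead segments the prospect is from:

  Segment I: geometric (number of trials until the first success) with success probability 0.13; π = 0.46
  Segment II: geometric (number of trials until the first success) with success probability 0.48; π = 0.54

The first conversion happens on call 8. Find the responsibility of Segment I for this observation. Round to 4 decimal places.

The responsibility of component k is π_k f_k(x) divided by Σ_j π_j f_j(x).
Geometric probabilities:
  p_I = 0.13·(1−0.13)^7 = 0.13·0.377255 = 0.0490431
  p_II = 0.48·(1−0.48)^7 = 0.48·0.0102807 = 0.00493474
Unnormalised posteriors:
  π_I·p_I = 0.46 × 0.0490431 = 0.0225598
  π_II·p_II = 0.54 × 0.00493474 = 0.00266476
Evidence: 0.0225598 + 0.00266476 = 0.0252246
So the posterior for Segment I is 0.0225598 / 0.0252246 ≈ 0.8944.

0.8944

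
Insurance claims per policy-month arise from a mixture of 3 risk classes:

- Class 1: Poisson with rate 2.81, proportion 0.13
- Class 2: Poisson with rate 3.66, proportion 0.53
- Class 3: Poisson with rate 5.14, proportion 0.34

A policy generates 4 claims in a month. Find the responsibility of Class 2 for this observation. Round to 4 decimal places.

0.5658

Posterior ∝ prior × likelihood, so P(k | x) ∝ π_k f_k(x); normalise over all components.
Poisson probabilities:
  L_1 = 0.156404
  L_2 = 0.192396
  L_3 = 0.17036
Unnormalised posteriors:
  π_1·L_1 = 0.13 × 0.156404 = 0.0203325
  π_2·L_2 = 0.53 × 0.192396 = 0.10197
  π_3·L_3 = 0.34 × 0.17036 = 0.0579224
Sum: 0.0203325 + 0.10197 + 0.0579224 = 0.180225
Responsibility of Class 2: 0.10197 / 0.180225 ≈ 0.5658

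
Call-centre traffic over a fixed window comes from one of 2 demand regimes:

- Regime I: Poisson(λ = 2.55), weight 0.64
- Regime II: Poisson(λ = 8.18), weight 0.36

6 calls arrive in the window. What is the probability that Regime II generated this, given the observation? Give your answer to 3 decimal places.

0.687

Apply Bayes' rule: the posterior for each component is proportional to its prior times its likelihood at x.
Evaluate each component's likelihood at the observed value:
  L_I = e^(−2.55)·2.55^6/6! = 0.0298166
  L_II = e^(−8.18)·8.18^6/6! = 0.116589
Multiply by the mixture weights:
  π_I·L_I = 0.64 × 0.0298166 = 0.0190826
  π_II·L_II = 0.36 × 0.116589 = 0.0419721
Denominator: 0.0190826 + 0.0419721 = 0.0610547
So the posterior for Regime II is 0.0419721 / 0.0610547 ≈ 0.687.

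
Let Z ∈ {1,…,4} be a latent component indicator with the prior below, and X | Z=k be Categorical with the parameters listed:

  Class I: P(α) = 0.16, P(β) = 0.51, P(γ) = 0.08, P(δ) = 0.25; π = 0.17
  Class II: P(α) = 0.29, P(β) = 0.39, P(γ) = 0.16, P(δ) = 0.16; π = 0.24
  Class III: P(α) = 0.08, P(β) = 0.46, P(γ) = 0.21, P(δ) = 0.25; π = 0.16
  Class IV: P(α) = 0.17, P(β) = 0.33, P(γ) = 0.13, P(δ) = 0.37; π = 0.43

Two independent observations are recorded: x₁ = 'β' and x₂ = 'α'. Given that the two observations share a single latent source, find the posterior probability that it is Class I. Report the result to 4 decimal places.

0.1953

P(component k | x) = π_k·f_k(x) / marginal(x), where marginal(x) = Σ_j π_j·f_j(x).
Since both observations come from the same component, the likelihood for component k is f_k(x₁)·f_k(x₂).
  p_I = [P(β | comp) = 0.51] × [0.16] = 0.0816
  p_II = [P(β | comp) = 0.39] × [0.29] = 0.1131
  p_III = [P(β | comp) = 0.46] × [0.08] = 0.0368
  p_IV = [P(β | comp) = 0.33] × [0.17] = 0.0561
Prior × likelihood for each component:
  π_I·p_I = 0.17 × 0.0816 = 0.013872
  π_II·p_II = 0.24 × 0.1131 = 0.027144
  π_III·p_III = 0.16 × 0.0368 = 0.005888
  π_IV·p_IV = 0.43 × 0.0561 = 0.024123
Evidence: 0.013872 + 0.027144 + 0.005888 + 0.024123 = 0.071027
P(Class I | x) ≈ 0.1953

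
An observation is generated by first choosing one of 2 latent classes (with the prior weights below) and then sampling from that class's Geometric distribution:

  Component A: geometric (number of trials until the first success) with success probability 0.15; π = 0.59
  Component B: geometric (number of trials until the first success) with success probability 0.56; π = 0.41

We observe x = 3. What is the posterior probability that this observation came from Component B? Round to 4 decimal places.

0.4101

The responsibility of component k is P(Z=k) f_k(x) divided by Σ_j P(Z=j) f_j(x).
Evaluate each component's likelihood at the observed value:
  f_A = 0.108375
  f_B = 0.108416
Prior × likelihood for each component:
  P(Z=A)·f_A = 0.59 × 0.108375 = 0.0639412
  P(Z=B)·f_B = 0.41 × 0.108416 = 0.0444506
Normaliser: 0.0639412 + 0.0444506 = 0.108392
P(Component B | data) = 0.0444506 / 0.108392 ≈ 0.4101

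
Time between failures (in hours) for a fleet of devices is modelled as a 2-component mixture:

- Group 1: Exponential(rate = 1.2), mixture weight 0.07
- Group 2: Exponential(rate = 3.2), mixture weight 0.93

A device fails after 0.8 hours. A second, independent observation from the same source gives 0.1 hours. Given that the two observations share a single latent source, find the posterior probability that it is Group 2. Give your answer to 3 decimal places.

P(component k | x) = P(Z=k)·f_k(x) / marginal(x), where marginal(x) = Σ_j P(Z=j)·f_j(x).
Since both observations come from the same component, the likelihood for component k is f_k(x₁)·f_k(x₂).
  f_1 = [1.2·e^(−1.2·0.8) = 1.2·e^(−0.9600) = 0.459471] × [1.0643] = 0.489018
  f_2 = [3.2·e^(−3.2·0.8) = 3.2·e^(−2.5600) = 0.247375] × [2.32368] = 0.57482
Multiply by the mixture weights:
  P(Z=1)·f_1 = 0.07 × 0.489018 = 0.0342312
  P(Z=2)·f_2 = 0.93 × 0.57482 = 0.534583
Sum: 0.0342312 + 0.534583 = 0.568814
P(Group 2 | x) = 0.534583 / 0.568814 ≈ 0.940

0.940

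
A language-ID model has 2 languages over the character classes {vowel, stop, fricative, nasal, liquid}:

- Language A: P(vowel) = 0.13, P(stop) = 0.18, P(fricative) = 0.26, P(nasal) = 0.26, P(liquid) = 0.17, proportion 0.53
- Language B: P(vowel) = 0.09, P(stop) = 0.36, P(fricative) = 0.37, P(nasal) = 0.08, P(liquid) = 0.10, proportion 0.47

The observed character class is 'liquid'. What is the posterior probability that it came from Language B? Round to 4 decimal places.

P(component k | x) = π_k·f_k(x) / marginal(x), where marginal(x) = Σ_j π_j·f_j(x).
Categorical probabilities:
  L_A = P(liquid | comp) = 0.17
  L_B = P(liquid | comp) = 0.10
Unnormalised posteriors:
  π_A·L_A = 0.53 × 0.17 = 0.0901
  π_B·L_B = 0.47 × 0.1 = 0.047
Marginal: 0.0901 + 0.047 = 0.1371
P(Language B | data) = 0.047 / 0.1371 ≈ 0.3428

0.3428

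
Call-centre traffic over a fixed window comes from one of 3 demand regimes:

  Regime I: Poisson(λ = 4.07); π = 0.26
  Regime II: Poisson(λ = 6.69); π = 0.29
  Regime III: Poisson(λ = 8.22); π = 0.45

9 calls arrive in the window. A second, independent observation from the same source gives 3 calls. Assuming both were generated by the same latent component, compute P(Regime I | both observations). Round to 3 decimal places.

0.189

P(component k | x) = π_k·f_k(x) / marginal(x), where marginal(x) = Σ_j π_j·f_j(x).
Since both observations come from the same component, the likelihood for component k is f_k(x₁)·f_k(x₂).
  p_I = [e^(−4.07)·4.07^9/9! = 0.0144214] × [0.19189] = 0.00276733
  p_II = [e^(−6.69)·6.69^9/9! = 0.0919691] × [0.0620436] = 0.00570609
  p_III = [e^(−8.22)·8.22^9/9! = 0.127111] × [0.0249209] = 0.00316772
Weight by the priors:
  π_I·p_I = 0.26 × 0.00276733 = 0.000719507
  π_II·p_II = 0.29 × 0.00570609 = 0.00165477
  π_III·p_III = 0.45 × 0.00316772 = 0.00142547
Sum: 0.000719507 + 0.00165477 + 0.00142547 = 0.00379975
P(Regime I | x₁,x₂) = 0.000719507 / 0.00379975 ≈ 0.189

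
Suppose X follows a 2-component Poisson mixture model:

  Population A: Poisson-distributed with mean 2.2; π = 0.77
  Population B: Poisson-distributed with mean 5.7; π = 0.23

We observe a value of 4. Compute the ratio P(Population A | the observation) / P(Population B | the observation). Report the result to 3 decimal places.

Posterior odds = (π_i f_i(x)) / (π_j f_j(x)); the normalising sum cancels.
Evaluate each component's likelihood at the observed value:
  f_A = e^(−2.2)·2.2^4/4! = 0.108151
  f_B = e^(−5.7)·5.7^4/4! = 0.147167
Odds = (0.77/0.23) × (0.108151/0.147167) = 3.34783 × 0.734889 ≈ 2.460

2.460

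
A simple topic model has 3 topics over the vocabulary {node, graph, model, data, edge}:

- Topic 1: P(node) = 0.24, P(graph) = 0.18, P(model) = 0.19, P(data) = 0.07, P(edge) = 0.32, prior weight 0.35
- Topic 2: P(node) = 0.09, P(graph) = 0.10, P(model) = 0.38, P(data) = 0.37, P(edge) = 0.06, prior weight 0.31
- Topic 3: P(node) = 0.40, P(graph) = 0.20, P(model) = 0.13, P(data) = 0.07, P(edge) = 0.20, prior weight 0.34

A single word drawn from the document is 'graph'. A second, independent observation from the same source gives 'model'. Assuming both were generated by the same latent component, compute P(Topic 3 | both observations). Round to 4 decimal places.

The responsibility of component k is π_k f_k(x) divided by Σ_j π_j f_j(x).
Since both observations come from the same component, the likelihood for component k is f_k(x₁)·f_k(x₂).
  f_1 = [P(graph | comp) = 0.18] × [0.19] = 0.0342
  f_2 = [P(graph | comp) = 0.10] × [0.38] = 0.038
  f_3 = [P(graph | comp) = 0.20] × [0.13] = 0.026
Unnormalised posteriors:
  π_1·f_1 = 0.35 × 0.0342 = 0.01197
  π_2·f_2 = 0.31 × 0.038 = 0.01178
  π_3·f_3 = 0.34 × 0.026 = 0.00884
Denominator: 0.01197 + 0.01178 + 0.00884 = 0.03259
P(Topic 3 | x₁, x₂) ≈ 0.2712

0.2712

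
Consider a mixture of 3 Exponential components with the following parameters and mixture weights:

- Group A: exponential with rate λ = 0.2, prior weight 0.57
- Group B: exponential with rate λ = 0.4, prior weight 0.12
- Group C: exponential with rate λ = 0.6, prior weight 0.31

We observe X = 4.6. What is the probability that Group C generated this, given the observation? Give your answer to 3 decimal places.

0.182

Posterior ∝ prior × likelihood, so P(k | x) ∝ w_k f_k(x); normalise over all components.
Component likelihoods at x = 4.6:
  f_A = 0.0797038
  f_B = 0.063527
  f_C = 0.0379751
Weight by the priors:
  w_A·f_A = 0.57 × 0.0797038 = 0.0454312
  w_B·f_B = 0.12 × 0.063527 = 0.00762324
  w_C·f_C = 0.31 × 0.0379751 = 0.0117723
Marginal: 0.0454312 + 0.00762324 + 0.0117723 = 0.0648267
So the posterior for Group C is 0.0117723 / 0.0648267 ≈ 0.182.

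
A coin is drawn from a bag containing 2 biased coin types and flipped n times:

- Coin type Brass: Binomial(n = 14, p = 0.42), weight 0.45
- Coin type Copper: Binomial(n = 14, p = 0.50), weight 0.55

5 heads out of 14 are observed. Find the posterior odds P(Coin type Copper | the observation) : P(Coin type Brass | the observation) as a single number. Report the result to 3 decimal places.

Only the two components matter; the odds are (P(Z=i) f_i(x)) / (P(Z=j) f_j(x)).
Binomial probabilities:
  f_Brass = C(14,5)·0.42^5·0.58^9 = 2002·0.0130691·0.00742766 = 0.19434
  f_Copper = C(14,5)·0.50^5·0.50^9 = 2002·0.03125·0.00195312 = 0.122192
0.0672058 / 0.0874531 ≈ 0.768

0.768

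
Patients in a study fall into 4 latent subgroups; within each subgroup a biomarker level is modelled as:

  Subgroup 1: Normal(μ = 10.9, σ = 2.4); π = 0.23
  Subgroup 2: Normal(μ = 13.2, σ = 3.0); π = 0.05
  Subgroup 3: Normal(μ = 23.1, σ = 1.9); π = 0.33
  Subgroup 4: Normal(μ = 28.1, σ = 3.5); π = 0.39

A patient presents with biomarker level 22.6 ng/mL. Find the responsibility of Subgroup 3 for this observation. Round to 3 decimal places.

0.838

P(component k | x) = π_k·f_k(x) / marginal(x), where marginal(x) = Σ_j π_j·f_j(x).
Normal densities:
  p_1 = 1.14831e-06
  p_2 = 0.000981489
  p_3 = 0.202824
  p_4 = 0.0331605
Weight by the priors:
  π_1·p_1 = 0.23 × 1.14831e-06 = 2.64111e-07
  π_2·p_2 = 0.05 × 0.000981489 = 4.90745e-05
  π_3·p_3 = 0.33 × 0.202824 = 0.0669318
  π_4·p_4 = 0.39 × 0.0331605 = 0.0129326
Denominator: 2.64111e-07 + 4.90745e-05 + 0.0669318 + 0.0129326 = 0.0799137
P(Subgroup 3 | 22.6 ng/mL) = 0.0669318 / 0.0799137 ≈ 0.838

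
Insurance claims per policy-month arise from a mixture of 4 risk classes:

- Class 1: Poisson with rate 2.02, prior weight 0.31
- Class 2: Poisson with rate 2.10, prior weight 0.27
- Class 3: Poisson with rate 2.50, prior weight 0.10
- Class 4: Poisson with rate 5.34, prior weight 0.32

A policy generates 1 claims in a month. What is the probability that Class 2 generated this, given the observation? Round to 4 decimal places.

0.3831

Posterior ∝ prior × likelihood, so P(k | x) ∝ P(Z=k) f_k(x); normalise over all components.
Poisson probabilities:
  L_1 = 0.267964
  L_2 = 0.257158
  L_3 = 0.205212
  L_4 = 0.0256099
Unnormalised posteriors:
  P(Z=1)·L_1 = 0.31 × 0.267964 = 0.0830689
  P(Z=2)·L_2 = 0.27 × 0.257158 = 0.0694328
  P(Z=3)·L_3 = 0.10 × 0.205212 = 0.0205212
  P(Z=4)·L_4 = 0.32 × 0.0256099 = 0.00819518
Normaliser: 0.0830689 + 0.0694328 + 0.0205212 + 0.00819518 = 0.181218
So the posterior for Class 2 is 0.0694328 / 0.181218 ≈ 0.3831.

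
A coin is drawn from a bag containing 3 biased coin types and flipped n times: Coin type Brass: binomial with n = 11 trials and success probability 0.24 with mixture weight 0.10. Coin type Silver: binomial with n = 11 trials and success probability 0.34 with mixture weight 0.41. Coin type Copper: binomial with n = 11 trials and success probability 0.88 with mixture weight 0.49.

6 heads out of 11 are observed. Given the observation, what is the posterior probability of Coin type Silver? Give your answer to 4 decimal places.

0.8830

The responsibility of component k is π_k f_k(x) divided by Σ_j π_j f_j(x).
Binomial probabilities:
  f_Brass = 0.022386
  f_Silver = 0.0893789
  f_Copper = 0.00533881
Prior × likelihood for each component:
  π_Brass·f_Brass = 0.10 × 0.022386 = 0.0022386
  π_Silver·f_Silver = 0.41 × 0.0893789 = 0.0366454
  π_Copper·f_Copper = 0.49 × 0.00533881 = 0.00261602
Marginal: 0.0022386 + 0.0366454 + 0.00261602 = 0.0415
P(Coin type Silver | the observation) = 0.0366454 / 0.0415 ≈ 0.8830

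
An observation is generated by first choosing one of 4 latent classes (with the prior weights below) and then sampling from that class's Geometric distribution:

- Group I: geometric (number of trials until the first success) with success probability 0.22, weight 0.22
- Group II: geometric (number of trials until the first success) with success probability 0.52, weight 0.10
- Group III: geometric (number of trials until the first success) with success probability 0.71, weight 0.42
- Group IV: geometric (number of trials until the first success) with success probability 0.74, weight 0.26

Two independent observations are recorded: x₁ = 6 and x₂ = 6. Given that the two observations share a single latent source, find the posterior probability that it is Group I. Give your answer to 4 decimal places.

Apply Bayes' rule: the posterior for each component is proportional to its prior times its likelihood at x.
Since both observations come from the same component, the likelihood for component k is f_k(x₁)·f_k(x₂).
  L_I = [0.22·(1−0.22)^5 = 0.22·0.288717 = 0.0635178] × [0.0635178] = 0.00403452
  L_II = [0.52·(1−0.52)^5 = 0.52·0.0254804 = 0.0132498] × [0.0132498] = 0.000175557
  L_III = [0.71·(1−0.71)^5 = 0.71·0.00205111 = 0.00145629] × [0.00145629] = 2.12079e-06
  L_IV = [0.74·(1−0.74)^5 = 0.74·0.00118814 = 0.000879222] × [0.000879222] = 7.73031e-07
Prior × likelihood for each component:
  w_I·L_I = 0.22 × 0.00403452 = 0.000887593
  w_II·L_II = 0.10 × 0.000175557 = 1.75557e-05
  w_III·L_III = 0.42 × 2.12079e-06 = 8.9073e-07
  w_IV·L_IV = 0.26 × 7.73031e-07 = 2.00988e-07
Marginal: 0.000887593 + 1.75557e-05 + 8.9073e-07 + 2.00988e-07 = 0.000906241
So the posterior for Group I is 0.000887593 / 0.000906241 ≈ 0.9794.

0.9794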